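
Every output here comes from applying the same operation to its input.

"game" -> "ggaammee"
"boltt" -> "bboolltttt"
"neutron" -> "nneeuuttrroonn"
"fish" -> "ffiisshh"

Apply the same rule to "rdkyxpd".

What's happening: double every character.
"rdkyxpd" → "rrddkkyyxxppdd".

rrddkkyyxxppdd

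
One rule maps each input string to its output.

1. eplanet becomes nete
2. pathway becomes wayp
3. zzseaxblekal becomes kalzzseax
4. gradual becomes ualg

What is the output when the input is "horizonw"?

The transformation: move the last 3 characters to the front (rotate right by 3), then delete the last 3 characters.
Applying both steps to "horizonw": "onwhoriz", then "onwho".

onwho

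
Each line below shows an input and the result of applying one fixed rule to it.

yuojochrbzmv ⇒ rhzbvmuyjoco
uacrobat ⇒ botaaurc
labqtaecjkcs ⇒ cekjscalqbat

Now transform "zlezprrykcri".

yrckirlzzerp

The transformation: swap the front and back halves of the string, then swap each adjacent pair of characters (1↔2, 3↔4, ...).
"zlezprrykcri" → "rykcrizlezpr" → "yrckirlzzerp".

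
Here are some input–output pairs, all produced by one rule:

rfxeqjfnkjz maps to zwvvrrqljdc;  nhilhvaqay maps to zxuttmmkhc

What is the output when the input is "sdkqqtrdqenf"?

zwrqppfedccc

The transformation: shift every letter 12 places forward in the alphabet (wrapping around), then sort the characters into reverse alphabetical order.
"sdkqqtrdqenf" → "epwccfdpcqzr" → "zwrqppfedccc".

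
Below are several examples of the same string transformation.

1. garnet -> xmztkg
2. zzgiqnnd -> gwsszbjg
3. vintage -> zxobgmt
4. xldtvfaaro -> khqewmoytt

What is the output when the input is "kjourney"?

xrdchnkg

In each case the input is transformed by: move the last 2 characters to the front (rotate right by 2), then shift every letter 7 places backward in the alphabet (wrapping around).
Working it through for "kjourney": intermediate "eykjourn", final "xrdchnkg".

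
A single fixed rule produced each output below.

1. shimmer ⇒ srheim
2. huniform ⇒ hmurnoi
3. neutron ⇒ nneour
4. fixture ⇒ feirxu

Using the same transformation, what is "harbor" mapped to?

hraor

In each case the input is transformed by: take characters alternately from the front and the back (1st, last, 2nd, 2nd-last, ...), then delete the last character.
Applying both steps to "harbor": "hraorb", then "hraor".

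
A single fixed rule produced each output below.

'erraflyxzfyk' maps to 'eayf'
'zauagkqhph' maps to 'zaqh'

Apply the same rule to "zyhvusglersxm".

Each output is the input with this applied: keep one character in every 3, starting at position 1 (positions 1st, 4th, 7th, ...).
For "zyhvusglersxm" the result is "zvgrm".

zvgrm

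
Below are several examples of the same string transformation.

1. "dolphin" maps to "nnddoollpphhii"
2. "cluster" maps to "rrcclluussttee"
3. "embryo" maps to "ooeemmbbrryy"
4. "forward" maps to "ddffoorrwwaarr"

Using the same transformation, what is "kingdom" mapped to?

What's happening: move the last character to the front, then double every character.
For "kingdom", step one produces "mkingdo"; step two turns that into "mmkkiinnggddoo".

mmkkiinnggddoo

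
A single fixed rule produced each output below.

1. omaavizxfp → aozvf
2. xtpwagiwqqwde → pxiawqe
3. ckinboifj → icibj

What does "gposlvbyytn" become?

ogblny

Looking at the pairs, the operation is to keep every other character starting from the first (positions 1st, 3rd, 5th, ...), then swap each adjacent pair of characters (1↔2, 3↔4, ...).
Working it through for "gposlvbyytn": intermediate "golbyn", final "ogblny".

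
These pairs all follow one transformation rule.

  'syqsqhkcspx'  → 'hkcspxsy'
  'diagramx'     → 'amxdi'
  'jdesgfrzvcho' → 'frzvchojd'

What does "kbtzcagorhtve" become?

Each output is the input with this applied: move the first 2 characters to the end (rotate left by 2), then delete the first 3 characters.
"kbtzcagorhtve" → "tzcagorhtvekb" → "agorhtvekb".
(Check on "diagramx": → "agramxdi" → "amxdi" ✓)

agorhtvekb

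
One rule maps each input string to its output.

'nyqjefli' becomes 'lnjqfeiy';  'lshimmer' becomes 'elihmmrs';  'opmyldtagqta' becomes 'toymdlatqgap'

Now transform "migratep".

What's happening: swap each adjacent pair of characters (1↔2, 3↔4, ...), then swap the first and last characters.
"migratep" → "imrgtape" → "emrgtapi".

emrgtapi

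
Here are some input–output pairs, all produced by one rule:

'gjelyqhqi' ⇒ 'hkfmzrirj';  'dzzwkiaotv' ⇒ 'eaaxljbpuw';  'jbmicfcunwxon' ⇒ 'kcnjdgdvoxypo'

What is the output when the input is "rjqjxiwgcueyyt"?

skrkyjxhdvfzzu

Each output is the input with this applied: shift every letter 1 place forward in the alphabet (wrapping around).
"rjqjxiwgcueyyt" → "skrkyjxhdvfzzu".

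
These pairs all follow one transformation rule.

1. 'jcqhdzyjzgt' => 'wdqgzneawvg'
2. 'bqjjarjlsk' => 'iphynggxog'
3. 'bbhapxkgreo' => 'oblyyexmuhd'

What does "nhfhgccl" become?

zzikeced

Rule — shift every letter 3 places backward in the alphabet (wrapping around), then move the last 3 characters to the front (rotate right by 3).
Working it through for "nhfhgccl": intermediate "kecedzzi", final "zzikeced".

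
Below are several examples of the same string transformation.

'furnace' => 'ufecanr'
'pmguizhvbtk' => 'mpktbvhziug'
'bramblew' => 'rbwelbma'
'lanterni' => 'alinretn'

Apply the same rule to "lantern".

The pattern: move the first 2 characters to the end (rotate left by 2), then reverse the string.
So "lantern" becomes "alnretn".

alnretn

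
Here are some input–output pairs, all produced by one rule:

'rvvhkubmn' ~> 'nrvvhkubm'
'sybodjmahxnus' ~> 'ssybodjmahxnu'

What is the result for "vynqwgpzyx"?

The transformation: move the last character to the front.
On "vynqwgpzyx" that produces "xvynqwgpzy".

xvynqwgpzy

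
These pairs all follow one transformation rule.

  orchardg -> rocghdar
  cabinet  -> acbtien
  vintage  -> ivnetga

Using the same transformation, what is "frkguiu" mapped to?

rfkugiu

What's happening: move the first character to the end, then take characters alternately from the front and the back (1st, last, 2nd, 2nd-last, ...).
For "frkguiu", step one produces "rkguiuf"; step two turns that into "rfkugiu".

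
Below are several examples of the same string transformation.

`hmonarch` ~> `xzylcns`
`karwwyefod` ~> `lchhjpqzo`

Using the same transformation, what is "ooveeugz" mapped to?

In each case the input is transformed by: delete the first character, then shift every letter 11 places forward in the alphabet (wrapping around).
"ooveeugz" → "oveeugz" → "zgppfrk".

zgppfrk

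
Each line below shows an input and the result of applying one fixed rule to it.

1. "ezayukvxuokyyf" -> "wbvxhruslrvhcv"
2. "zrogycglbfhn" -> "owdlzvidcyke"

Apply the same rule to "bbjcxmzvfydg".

yyzgjuswvcda

The pattern: swap each adjacent pair of characters (1↔2, 3↔4, ...), then shift every letter 3 places backward in the alphabet (wrapping around).
"bbjcxmzvfydg" → "bbcjmxvzyfgd" → "yyzgjuswvcda".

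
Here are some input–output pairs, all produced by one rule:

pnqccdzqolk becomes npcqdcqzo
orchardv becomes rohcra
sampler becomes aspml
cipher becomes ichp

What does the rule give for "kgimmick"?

Each output is the input with this applied: delete the last 2 characters, then swap each adjacent pair of characters (1↔2, 3↔4, ...).
Starting from "kgimmick": after the first operation, "kgimmi"; after the second, "gkmiim".

gkmiim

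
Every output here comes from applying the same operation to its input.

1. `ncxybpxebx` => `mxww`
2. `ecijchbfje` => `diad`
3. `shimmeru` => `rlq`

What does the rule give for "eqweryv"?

Looking at the pairs, the operation is to keep one character in every 3, starting at position 1 (positions 1st, 4th, 7th, ...), then shift every letter 1 place backward in the alphabet (wrapping around).
Applying that to "eqweryv" gives "ddu".

ddu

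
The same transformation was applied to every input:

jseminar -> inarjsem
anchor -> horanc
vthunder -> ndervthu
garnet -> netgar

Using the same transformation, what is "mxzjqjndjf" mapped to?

Each output is the input with this applied: swap the front and back halves of the string.
For "mxzjqjndjf" the result is "jndjfmxzjq".

jndjfmxzjq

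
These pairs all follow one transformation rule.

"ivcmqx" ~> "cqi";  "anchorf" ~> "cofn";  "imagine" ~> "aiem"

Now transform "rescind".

side

Each output is the input with this applied: move the first 2 characters to the end (rotate left by 2), then keep every other character starting from the first (positions 1st, 3rd, 5th, ...).
Working it through for "rescind": intermediate "scindre", final "side".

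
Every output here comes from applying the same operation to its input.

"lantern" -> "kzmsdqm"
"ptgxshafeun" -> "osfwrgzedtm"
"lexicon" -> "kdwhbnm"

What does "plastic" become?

The transformation: shift every letter 1 place backward in the alphabet (wrapping around).
For "plastic" the result is "okzrshb".

okzrshb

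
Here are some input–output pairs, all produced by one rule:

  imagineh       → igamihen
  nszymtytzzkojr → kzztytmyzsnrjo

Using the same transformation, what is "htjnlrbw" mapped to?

lnjthwbr

Each output is the input with this applied: move the last 3 characters to the front (rotate right by 3), then reverse the string.
For "htjnlrbw" the result is "lnjthwbr".
(Check on "nszymtytzzkojr": → "ojrnszymtytzzk" → "kzztytmyzsnrjo" ✓)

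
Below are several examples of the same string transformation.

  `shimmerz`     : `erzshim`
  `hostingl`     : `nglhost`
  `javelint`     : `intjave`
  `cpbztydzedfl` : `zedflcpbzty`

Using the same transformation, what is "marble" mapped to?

lemar

The pattern: swap the front and back halves of the string, then delete the first character.
Applying both steps to "marble": "blemar", then "lemar".
(Check on "cpbztydzedfl": → "dzedflcpbzty" → "zedflcpbzty" ✓)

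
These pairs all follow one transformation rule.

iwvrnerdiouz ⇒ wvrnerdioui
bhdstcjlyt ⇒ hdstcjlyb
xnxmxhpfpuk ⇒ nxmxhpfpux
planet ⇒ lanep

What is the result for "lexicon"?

exicol

In each case the input is transformed by: delete the last character, then move the first character to the end.
Starting from "lexicon": after the first operation, "lexico"; after the second, "exicol".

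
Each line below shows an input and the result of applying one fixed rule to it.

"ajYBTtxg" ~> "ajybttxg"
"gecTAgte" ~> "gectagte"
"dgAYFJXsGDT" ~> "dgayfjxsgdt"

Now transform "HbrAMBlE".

Rule — convert every letter to lowercase.
"HbrAMBlE" → "hbramble".

hbramble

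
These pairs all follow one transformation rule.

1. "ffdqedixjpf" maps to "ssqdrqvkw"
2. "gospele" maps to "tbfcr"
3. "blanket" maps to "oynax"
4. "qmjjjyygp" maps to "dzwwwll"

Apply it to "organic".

Looking at the pairs, the operation is to shift every letter 13 places forward in the alphabet (wrapping around) — i.e. ROT13, then delete the last 2 characters.
On "organic": the first step gives "betnavp", and the second then gives "betna".

betna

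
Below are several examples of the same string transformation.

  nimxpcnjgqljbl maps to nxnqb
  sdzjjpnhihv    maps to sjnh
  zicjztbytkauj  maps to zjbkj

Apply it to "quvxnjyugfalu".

qxyfu

In each case the input is transformed by: keep one character in every 3, starting at position 1 (positions 1st, 4th, 7th, ...).
Applying that to "quvxnjyugfalu" gives "qxyfu".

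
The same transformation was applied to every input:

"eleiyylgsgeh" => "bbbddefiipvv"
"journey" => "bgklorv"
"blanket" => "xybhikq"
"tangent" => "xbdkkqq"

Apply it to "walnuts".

xikpqrt

The pattern: sort the characters into alphabetical order, then shift every letter 3 places backward in the alphabet (wrapping around).
Applying both steps to "walnuts": "alnstuw", then "xikpqrt".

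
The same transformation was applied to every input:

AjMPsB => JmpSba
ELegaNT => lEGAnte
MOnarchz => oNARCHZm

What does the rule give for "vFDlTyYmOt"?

fdLtYyMoTV

The pattern: move the first character to the end, then flip the case of every letter.
Doing the same to "vFDlTyYmOt": "fdLtYyMoTV".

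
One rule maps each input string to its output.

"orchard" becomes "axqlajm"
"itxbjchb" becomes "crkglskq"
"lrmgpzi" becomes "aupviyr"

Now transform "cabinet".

jlrknwc

The transformation: shift every letter 9 places forward in the alphabet (wrapping around), then swap each adjacent pair of characters (1↔2, 3↔4, ...).
Working it through for "cabinet": intermediate "ljkrwnc", final "jlrknwc".
(Check on "lrmgpzi": → "uavpyir" → "aupviyr" ✓)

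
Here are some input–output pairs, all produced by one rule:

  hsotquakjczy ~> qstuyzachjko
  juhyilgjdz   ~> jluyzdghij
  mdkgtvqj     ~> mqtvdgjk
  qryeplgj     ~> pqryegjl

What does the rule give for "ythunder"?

rtuydehn

In each case the input is transformed by: sort the characters into alphabetical order, then swap the front and back halves of the string.
On "ythunder" that produces "rtuydehn".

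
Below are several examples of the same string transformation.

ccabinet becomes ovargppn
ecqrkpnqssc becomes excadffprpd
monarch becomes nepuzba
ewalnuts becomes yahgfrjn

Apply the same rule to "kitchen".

puraxvg

Looking at the pairs, the operation is to shift every letter 13 places forward in the alphabet (wrapping around) — i.e. ROT13, then move the first 3 characters to the end (rotate left by 3).
On "kitchen": the first step gives "xvgpura", and the second then gives "puraxvg".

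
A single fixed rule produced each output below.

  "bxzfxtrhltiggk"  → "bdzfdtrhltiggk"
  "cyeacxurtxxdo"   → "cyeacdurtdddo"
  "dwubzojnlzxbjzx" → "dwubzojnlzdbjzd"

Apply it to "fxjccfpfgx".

The transformation: replace every "x" with "d".
Applying that to "fxjccfpfgx" gives "fdjccfpfgd".

fdjccfpfgd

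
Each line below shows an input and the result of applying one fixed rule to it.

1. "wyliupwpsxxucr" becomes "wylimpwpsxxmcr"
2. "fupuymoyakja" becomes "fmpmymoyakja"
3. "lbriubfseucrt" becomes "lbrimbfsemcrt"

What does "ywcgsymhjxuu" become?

ywcgsymhjxmm

Rule — replace every "u" with "m".
"ywcgsymhjxuu" → "ywcgsymhjxmm".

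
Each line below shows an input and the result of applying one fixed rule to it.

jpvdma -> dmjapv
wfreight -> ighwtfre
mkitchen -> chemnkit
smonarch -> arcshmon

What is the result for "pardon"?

dopnar

Each output is the input with this applied: swap the first and last characters, then swap the front and back halves of the string.
"pardon" → "dopnar".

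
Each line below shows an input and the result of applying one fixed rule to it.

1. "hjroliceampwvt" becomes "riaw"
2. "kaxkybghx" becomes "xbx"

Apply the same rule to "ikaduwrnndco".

Looking at the pairs, the operation is to keep one character in every 3, starting at position 3 (positions 3rd, 6th, 9th, ...).
Doing the same to "ikaduwrnndco": "awno".

awno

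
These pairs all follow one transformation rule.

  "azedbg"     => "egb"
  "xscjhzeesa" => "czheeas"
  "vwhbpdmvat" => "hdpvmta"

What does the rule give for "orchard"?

crad

In each case the input is transformed by: swap each adjacent pair of characters (1↔2, 3↔4, ...), then delete the first 3 characters.
Applying both steps to "orchard": "rohcrad", then "crad".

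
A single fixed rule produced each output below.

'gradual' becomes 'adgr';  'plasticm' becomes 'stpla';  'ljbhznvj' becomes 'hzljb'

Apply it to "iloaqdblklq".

The rule is to delete the last 3 characters, then move the last 2 characters to the front (rotate right by 2).
On "iloaqdblklq": the first step gives "iloaqdbl", and the second then gives "bliloaqd".

bliloaqd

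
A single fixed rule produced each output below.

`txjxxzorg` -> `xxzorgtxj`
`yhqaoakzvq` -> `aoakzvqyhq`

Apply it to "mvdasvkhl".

Looking at the pairs, the operation is to move the first 3 characters to the end (rotate left by 3).
"mvdasvkhl" → "asvkhlmvd".

asvkhlmvd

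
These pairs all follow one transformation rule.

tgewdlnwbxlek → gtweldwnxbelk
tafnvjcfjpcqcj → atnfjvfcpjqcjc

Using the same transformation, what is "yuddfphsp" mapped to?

The transformation: swap each adjacent pair of characters (1↔2, 3↔4, ...).
Doing the same to "yuddfphsp": "uyddpfshp".

uyddpfshp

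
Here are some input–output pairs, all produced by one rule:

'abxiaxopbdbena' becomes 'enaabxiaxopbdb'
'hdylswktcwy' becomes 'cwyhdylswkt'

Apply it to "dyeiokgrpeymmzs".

Looking at the pairs, the operation is to move the last 3 characters to the front (rotate right by 3).
So "dyeiokgrpeymmzs" becomes "mzsdyeiokgrpeym".

mzsdyeiokgrpeym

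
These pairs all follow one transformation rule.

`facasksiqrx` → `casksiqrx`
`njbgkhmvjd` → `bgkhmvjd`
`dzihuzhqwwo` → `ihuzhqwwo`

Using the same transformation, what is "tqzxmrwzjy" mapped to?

zxmrwzjy

In each case the input is transformed by: delete the first 2 characters.
Applying that to "tqzxmrwzjy" gives "zxmrwzjy".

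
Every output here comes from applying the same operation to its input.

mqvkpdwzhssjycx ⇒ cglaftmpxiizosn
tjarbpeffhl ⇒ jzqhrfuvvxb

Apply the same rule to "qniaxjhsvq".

What's happening: shift every letter 10 places backward in the alphabet (wrapping around).
For "qniaxjhsvq" the result is "gdyqnzxilg".

gdyqnzxilg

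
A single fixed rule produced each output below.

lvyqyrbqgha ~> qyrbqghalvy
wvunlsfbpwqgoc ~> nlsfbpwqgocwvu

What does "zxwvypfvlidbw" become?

vypfvlidbwzxw

In each case the input is transformed by: move the first 3 characters to the end (rotate left by 3).
Applying that to "zxwvypfvlidbw" gives "vypfvlidbwzxw".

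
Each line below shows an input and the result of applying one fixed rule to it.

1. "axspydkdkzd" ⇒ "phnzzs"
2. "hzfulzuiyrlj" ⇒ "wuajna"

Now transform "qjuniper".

fjxt

The rule is to shift every letter 11 places backward in the alphabet (wrapping around), then keep every other character starting from the first (positions 1st, 3rd, 5th, ...).
On "qjuniper": the first step gives "fyjcxetg", and the second then gives "fjxt".
(Check on "axspydkdkzd": → "pmhenszszos" → "phnzzs" ✓)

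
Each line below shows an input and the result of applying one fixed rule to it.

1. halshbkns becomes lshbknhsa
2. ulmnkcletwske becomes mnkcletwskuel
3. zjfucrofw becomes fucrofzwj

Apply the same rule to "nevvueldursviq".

Rule — swap the first and last characters, then move the first 2 characters to the end (rotate left by 2).
On "nevvueldursviq": the first step gives "qevvueldursvin", and the second then gives "vvueldursvinqe".
(Check on "zjfucrofw": → "wjfucrofz" → "fucrofzwj" ✓)

vvueldursvinqe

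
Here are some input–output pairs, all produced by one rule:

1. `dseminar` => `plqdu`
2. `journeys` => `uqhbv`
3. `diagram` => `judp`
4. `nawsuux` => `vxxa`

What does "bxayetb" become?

Each output is the input with this applied: delete the first 3 characters, then shift every letter 3 places forward in the alphabet (wrapping around).
"bxayetb" → "yetb" → "bhwe".

bhwe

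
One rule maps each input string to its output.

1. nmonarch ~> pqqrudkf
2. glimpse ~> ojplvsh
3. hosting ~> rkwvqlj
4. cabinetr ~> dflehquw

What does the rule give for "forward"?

rizuudg

The pattern: swap each adjacent pair of characters (1↔2, 3↔4, ...), then shift every letter 3 places forward in the alphabet (wrapping around).
Applying both steps to "forward": "ofwrrad", then "rizuudg".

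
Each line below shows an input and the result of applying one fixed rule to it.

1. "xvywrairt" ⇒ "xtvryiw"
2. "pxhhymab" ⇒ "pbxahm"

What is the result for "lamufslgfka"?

In each case the input is transformed by: take characters alternately from the front and the back (1st, last, 2nd, 2nd-last, ...), then delete the last 2 characters.
For "lamufslgfka", step one produces "laakmfugfls"; step two turns that into "laakmfugf".

laakmfugf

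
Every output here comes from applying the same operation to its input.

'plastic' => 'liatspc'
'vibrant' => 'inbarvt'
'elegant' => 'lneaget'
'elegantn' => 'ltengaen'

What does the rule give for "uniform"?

The pattern: take characters alternately from the front and the back (1st, last, 2nd, 2nd-last, ...), then move the first 2 characters to the end (rotate left by 2).
On "uniform" that produces "nriofum".

nriofum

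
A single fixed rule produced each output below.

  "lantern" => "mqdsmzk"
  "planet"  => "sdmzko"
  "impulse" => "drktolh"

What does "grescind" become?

cmhbrdqf

Rule — reverse the string, then shift every letter 1 place backward in the alphabet (wrapping around).
On "grescind": the first step gives "dnicserg", and the second then gives "cmhbrdqf".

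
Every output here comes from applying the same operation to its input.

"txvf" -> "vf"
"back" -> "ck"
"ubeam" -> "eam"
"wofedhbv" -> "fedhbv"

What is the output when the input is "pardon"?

rdon

The transformation: delete the first 2 characters.
"pardon" → "rdon".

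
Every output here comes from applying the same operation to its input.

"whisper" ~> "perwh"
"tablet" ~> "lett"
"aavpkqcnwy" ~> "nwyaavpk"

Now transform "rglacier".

ierrgl

The rule is to move the last 3 characters to the front (rotate right by 3), then delete the last 2 characters.
On "rglacier": the first step gives "ierrglac", and the second then gives "ierrgl".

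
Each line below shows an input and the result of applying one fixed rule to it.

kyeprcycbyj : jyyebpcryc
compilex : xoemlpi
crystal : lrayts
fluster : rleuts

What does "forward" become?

In each case the input is transformed by: take characters alternately from the front and the back (1st, last, 2nd, 2nd-last, ...), then delete the first character.
"forward" → "fdorraw" → "dorraw".

dorraw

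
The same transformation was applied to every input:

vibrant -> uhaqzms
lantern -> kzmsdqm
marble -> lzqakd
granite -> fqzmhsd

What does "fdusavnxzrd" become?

The rule is to shift every letter 1 place backward in the alphabet (wrapping around).
So "fdusavnxzrd" becomes "ectrzumwyqc".

ectrzumwyqc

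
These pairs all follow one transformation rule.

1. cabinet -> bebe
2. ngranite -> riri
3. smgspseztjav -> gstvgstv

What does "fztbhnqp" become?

The pattern: keep one character in every 3, starting at position 3 (positions 3rd, 6th, 9th, ...), then write the whole string twice.
Starting from "fztbhnqp": after the first operation, "tn"; after the second, "tntn".

tntn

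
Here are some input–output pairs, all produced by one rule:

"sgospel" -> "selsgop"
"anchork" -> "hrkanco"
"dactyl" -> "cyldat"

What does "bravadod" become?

Rule — move the last 3 characters to the front (rotate right by 3), then swap the first and last characters.
"bravadod" → "dodbrava" → "aodbravd".
(Check on "anchork": → "orkanch" → "hrkanco" ✓)

aodbravd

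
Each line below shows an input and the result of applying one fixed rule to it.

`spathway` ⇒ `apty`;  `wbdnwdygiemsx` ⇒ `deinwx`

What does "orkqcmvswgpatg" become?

cgmprtw

The rule is to sort the characters into alphabetical order, then keep every other character starting from the second (positions 2nd, 4th, 6th, ...).
Applying both steps to "orkqcmvswgpatg": "acggkmopqrstvw", then "cgmprtw".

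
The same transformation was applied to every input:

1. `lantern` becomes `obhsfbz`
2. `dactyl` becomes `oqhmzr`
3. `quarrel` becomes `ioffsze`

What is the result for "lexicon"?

slwqcbz

Each output is the input with this applied: shift every letter 12 places backward in the alphabet (wrapping around), then move the first character to the end.
Working it through for "lexicon": intermediate "zslwqcb", final "slwqcbz".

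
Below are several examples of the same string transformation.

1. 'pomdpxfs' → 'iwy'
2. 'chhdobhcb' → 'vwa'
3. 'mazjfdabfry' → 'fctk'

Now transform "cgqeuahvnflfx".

vxayq

The rule is to shift every letter 7 places backward in the alphabet (wrapping around), then keep one character in every 3, starting at position 1 (positions 1st, 4th, 7th, ...).
Working it through for "cgqeuahvnflfx": intermediate "vzjxntaogyeyq", final "vxayq".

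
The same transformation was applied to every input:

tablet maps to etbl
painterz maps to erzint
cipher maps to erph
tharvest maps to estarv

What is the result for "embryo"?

yobr

Looking at the pairs, the operation is to delete the first 2 characters, then swap the front and back halves of the string.
On "embryo" that produces "yobr".
(Check on "tharvest": → "arvest" → "estarv" ✓)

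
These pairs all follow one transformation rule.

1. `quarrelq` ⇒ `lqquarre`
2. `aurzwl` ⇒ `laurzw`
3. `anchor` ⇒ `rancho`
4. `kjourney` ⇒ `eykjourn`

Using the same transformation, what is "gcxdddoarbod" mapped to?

Each output is the input with this applied: swap the front and back halves of the string, then move the first 2 characters to the end (rotate left by 2).
"gcxdddoarbod" → "oarbodgcxddd" → "rbodgcxdddoa".

rbodgcxdddoa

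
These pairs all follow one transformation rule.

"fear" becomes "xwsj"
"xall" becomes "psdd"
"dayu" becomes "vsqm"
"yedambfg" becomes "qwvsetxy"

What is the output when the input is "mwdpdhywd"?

What's happening: shift every letter 8 places backward in the alphabet (wrapping around).
"mwdpdhywd" → "eovhvzqov".

eovhvzqov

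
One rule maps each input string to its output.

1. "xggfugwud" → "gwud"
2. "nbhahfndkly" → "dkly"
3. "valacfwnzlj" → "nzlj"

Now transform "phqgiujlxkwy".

What's happening: keep only the last 4 characters.
For "phqgiujlxkwy" the result is "xkwy".

xkwy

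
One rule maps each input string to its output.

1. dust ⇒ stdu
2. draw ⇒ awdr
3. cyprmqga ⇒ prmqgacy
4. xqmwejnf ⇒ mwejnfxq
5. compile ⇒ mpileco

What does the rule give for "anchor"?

The transformation: move the first 2 characters to the end (rotate left by 2).
So "anchor" becomes "choran".

choran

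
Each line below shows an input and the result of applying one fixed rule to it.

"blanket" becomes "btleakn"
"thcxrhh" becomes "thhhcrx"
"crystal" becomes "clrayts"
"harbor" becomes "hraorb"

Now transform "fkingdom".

Each output is the input with this applied: take characters alternately from the front and the back (1st, last, 2nd, 2nd-last, ...).
On "fkingdom" that produces "fmkoidng".

fmkoidng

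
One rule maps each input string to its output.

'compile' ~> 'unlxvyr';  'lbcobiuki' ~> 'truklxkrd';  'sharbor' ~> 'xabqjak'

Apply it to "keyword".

The rule is to move the last 2 characters to the front (rotate right by 2), then shift every letter 9 places forward in the alphabet (wrapping around).
"keyword" → "rdkeywo" → "amtnhfx".

amtnhfx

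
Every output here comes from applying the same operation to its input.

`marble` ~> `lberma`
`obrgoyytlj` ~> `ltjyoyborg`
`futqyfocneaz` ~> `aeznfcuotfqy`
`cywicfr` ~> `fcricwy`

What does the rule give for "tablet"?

The rule is to move the last 2 characters to the front (rotate right by 2), then take characters alternately from the front and the back (1st, last, 2nd, 2nd-last, ...).
On "tablet": the first step gives "ettabl", and the second then gives "eltbta".

eltbta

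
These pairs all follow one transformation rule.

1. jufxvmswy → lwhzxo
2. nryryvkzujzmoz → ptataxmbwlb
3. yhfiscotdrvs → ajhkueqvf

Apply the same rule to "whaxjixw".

The pattern: delete the last 3 characters, then shift every letter 2 places forward in the alphabet (wrapping around).
Working it through for "whaxjixw": intermediate "whaxj", final "yjczl".

yjczl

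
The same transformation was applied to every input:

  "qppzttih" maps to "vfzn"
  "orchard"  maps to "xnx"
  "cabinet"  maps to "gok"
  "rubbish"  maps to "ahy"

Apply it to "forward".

In each case the input is transformed by: keep every other character starting from the second (positions 2nd, 4th, 6th, ...), then shift every letter 6 places forward in the alphabet (wrapping around).
For "forward" the result is "ucx".

ucx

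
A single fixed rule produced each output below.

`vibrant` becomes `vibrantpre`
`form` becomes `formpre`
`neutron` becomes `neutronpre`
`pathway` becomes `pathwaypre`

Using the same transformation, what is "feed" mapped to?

feedpre

Looking at the pairs, the operation is to append "pre".
"feed" → "feedpre".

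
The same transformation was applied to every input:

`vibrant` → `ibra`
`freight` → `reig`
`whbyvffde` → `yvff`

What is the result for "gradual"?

The pattern: move the last 2 characters to the front (rotate right by 2), then keep only the last 4 characters.
Applying that to "gradual" gives "radu".

radu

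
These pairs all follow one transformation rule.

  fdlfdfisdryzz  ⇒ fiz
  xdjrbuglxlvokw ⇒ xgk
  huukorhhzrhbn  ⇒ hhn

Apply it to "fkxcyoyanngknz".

fyn

The pattern: keep every other character starting from the first (positions 1st, 3rd, 5th, ...), then keep one character in every 3, starting at position 1 (positions 1st, 4th, 7th, ...).
On "fkxcyoyanngknz": the first step gives "fxyyngn", and the second then gives "fyn".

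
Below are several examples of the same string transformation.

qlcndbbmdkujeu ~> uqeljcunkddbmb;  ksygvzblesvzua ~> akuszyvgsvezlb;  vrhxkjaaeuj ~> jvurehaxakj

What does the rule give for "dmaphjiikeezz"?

zdzmeaepkhiji

Each output is the input with this applied: reverse the string, then take characters alternately from the front and the back (1st, last, 2nd, 2nd-last, ...).
"dmaphjiikeezz" → "zzeekiijhpamd" → "zdzmeaepkhiji".
(Check on "ksygvzblesvzua": → "auzvselbzvgysk" → "akuszyvgsvezlb" ✓)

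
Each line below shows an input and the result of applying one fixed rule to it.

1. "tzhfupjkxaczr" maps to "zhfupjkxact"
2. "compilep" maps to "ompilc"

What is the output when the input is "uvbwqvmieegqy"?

vbwqvmieegu

In each case the input is transformed by: delete the last 2 characters, then move the first character to the end.
Working it through for "uvbwqvmieegqy": intermediate "uvbwqvmieeg", final "vbwqvmieegu".
(Check on "tzhfupjkxaczr": → "tzhfupjkxac" → "zhfupjkxact" ✓)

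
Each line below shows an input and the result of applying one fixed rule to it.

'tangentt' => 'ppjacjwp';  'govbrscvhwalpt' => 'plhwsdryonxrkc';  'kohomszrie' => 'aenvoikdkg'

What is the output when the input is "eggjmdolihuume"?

aiqqdehkzifcca

The transformation: reverse the string, then shift every letter 4 places backward in the alphabet (wrapping around).
For "eggjmdolihuume", step one produces "emuuhilodmjgge"; step two turns that into "aiqqdehkzifcca".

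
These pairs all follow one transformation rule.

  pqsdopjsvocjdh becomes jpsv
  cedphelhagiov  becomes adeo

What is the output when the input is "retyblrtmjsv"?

Looking at the pairs, the operation is to keep one character in every 3, starting at position 3 (positions 3rd, 6th, 9th, ...), then sort the characters into alphabetical order.
Doing the same to "retyblrtmjsv": "lmtv".
(Check on "cedphelhagiov": → "deao" → "adeo" ✓)

lmtv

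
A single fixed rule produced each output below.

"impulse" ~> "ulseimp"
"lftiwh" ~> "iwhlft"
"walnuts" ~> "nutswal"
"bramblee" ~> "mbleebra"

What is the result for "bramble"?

The transformation: move the first 3 characters to the end (rotate left by 3).
Applying that to "bramble" gives "mblebra".

mblebra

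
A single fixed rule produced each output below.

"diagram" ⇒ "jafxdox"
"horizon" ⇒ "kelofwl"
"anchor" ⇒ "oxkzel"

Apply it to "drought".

Rule — shift every letter 3 places backward in the alphabet (wrapping around), then move the last character to the front.
For "drought", step one produces "aolrdeq"; step two turns that into "qaolrde".

qaolrde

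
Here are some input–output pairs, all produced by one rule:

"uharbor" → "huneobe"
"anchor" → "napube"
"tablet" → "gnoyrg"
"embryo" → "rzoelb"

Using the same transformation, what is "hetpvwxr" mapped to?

urgcijke

Looking at the pairs, the operation is to shift every letter 13 places forward in the alphabet (wrapping around) — i.e. ROT13.
Doing the same to "hetpvwxr": "urgcijke".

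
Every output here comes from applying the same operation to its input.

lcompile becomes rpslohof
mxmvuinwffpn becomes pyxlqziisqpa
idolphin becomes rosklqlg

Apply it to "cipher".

Looking at the pairs, the operation is to move the first 2 characters to the end (rotate left by 2), then shift every letter 3 places forward in the alphabet (wrapping around).
Doing the same to "cipher": "skhufl".
(Check on "lcompile": → "ompilelc" → "rpslohof" ✓)

skhufl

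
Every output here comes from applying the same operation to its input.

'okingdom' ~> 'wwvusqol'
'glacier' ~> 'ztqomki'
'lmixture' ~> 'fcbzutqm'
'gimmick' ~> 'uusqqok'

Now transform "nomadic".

wvuqlki

What's happening: sort the characters into reverse alphabetical order, then shift every letter 8 places forward in the alphabet (wrapping around).
Applying that to "nomadic" gives "wvuqlki".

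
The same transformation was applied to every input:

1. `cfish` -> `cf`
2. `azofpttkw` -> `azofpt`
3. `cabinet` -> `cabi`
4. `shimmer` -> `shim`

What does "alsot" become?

al

What's happening: delete the last 3 characters.
Doing the same to "alsot": "al".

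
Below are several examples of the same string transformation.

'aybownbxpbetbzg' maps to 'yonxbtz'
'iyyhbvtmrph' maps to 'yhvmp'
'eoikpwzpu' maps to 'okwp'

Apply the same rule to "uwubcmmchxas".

In each case the input is transformed by: keep every other character starting from the second (positions 2nd, 4th, 6th, ...).
Applying that to "uwubcmmchxas" gives "wbmcxs".

wbmcxs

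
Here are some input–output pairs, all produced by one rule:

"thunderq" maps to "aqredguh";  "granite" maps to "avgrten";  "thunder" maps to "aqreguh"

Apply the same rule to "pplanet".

The pattern: shift every letter 13 places forward in the alphabet (wrapping around) — i.e. ROT13, then move the first 3 characters to the end (rotate left by 3).
So "pplanet" becomes "nargccy".
(Check on "thunder": → "guhaqre" → "aqreguh" ✓)

nargccy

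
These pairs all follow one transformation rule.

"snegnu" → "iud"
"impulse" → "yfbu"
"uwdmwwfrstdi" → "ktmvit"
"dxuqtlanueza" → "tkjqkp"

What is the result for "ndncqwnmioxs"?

The pattern: shift every letter 10 places backward in the alphabet (wrapping around), then keep every other character starting from the first (positions 1st, 3rd, 5th, ...).
For "ndncqwnmioxs", step one produces "dtdsgmdcyeni"; step two turns that into "ddgdyn".

ddgdyn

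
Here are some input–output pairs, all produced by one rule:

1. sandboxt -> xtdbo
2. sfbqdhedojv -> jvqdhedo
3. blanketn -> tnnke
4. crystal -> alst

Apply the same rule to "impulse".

Looking at the pairs, the operation is to delete the first 3 characters, then move the last 2 characters to the front (rotate right by 2).
For "impulse" the result is "seul".

seul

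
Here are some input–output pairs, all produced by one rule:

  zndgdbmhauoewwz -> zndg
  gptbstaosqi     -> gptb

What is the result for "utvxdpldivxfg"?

utvx

What's happening: keep only the first 4 characters.
For "utvxdpldivxfg" the result is "utvx".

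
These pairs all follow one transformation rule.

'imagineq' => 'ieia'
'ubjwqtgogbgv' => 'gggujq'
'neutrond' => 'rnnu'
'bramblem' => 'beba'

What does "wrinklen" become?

The transformation: swap the front and back halves of the string, then keep every other character starting from the first (positions 1st, 3rd, 5th, ...).
On "wrinklen": the first step gives "klenwrin", and the second then gives "kewi".

kewi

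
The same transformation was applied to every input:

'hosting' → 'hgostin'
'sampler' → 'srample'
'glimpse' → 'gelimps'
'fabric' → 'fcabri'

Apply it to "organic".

Rule — swap the first and last characters, then move the last character to the front.
Applying both steps to "organic": "crganio", then "ocrgani".

ocrgani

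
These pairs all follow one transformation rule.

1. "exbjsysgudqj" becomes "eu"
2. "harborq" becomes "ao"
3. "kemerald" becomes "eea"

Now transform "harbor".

The pattern: keep only the vowels.
On "harbor" that produces "ao".

ao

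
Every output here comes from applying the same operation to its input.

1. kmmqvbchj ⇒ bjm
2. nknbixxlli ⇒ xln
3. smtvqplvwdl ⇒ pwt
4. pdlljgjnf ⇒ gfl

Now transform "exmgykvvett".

The rule is to keep one character in every 3, starting at position 3 (positions 3rd, 6th, 9th, ...), then move the first character to the end.
On "exmgykvvett": the first step gives "mke", and the second then gives "kem".

kem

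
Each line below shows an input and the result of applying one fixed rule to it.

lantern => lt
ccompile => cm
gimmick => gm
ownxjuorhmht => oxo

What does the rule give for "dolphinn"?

The transformation: keep one character in every 3, starting at position 1 (positions 1st, 4th, 7th, ...), then delete the last character.
"dolphinn" → "dpn" → "dp".

dp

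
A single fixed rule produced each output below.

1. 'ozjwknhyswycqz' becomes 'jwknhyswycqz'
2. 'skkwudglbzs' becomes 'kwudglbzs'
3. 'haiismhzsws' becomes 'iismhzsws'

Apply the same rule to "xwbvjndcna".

bvjndcna

The transformation: delete the first 2 characters.
For "xwbvjndcna" the result is "bvjndcna".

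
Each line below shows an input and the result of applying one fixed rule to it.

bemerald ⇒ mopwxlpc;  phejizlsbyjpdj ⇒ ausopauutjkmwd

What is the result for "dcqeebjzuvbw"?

What's happening: shift every letter 11 places forward in the alphabet (wrapping around), then take characters alternately from the front and the back (1st, last, 2nd, 2nd-last, ...).
On "dcqeebjzuvbw": the first step gives "onbppmukfgmh", and the second then gives "ohnmbgpfpkmu".

ohnmbgpfpkmu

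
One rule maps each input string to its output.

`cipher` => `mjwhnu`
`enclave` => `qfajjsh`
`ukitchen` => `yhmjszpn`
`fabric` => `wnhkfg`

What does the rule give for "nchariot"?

In each case the input is transformed by: move the first 3 characters to the end (rotate left by 3), then shift every letter 5 places forward in the alphabet (wrapping around).
Doing the same to "nchariot": "fwntyshm".

fwntyshm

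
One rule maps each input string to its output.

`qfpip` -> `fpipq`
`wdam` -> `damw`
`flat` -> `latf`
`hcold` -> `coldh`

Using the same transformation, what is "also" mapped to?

Rule — move the first character to the end.
Doing the same to "also": "lsoa".

lsoa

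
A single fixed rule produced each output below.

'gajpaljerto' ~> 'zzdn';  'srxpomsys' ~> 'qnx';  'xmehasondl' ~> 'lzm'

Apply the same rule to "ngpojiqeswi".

Each output is the input with this applied: shift every letter 1 place backward in the alphabet (wrapping around), then keep one character in every 3, starting at position 2 (positions 2nd, 5th, 8th, ...).
Working it through for "ngpojiqeswi": intermediate "mfonihpdrvh", final "fidh".
(Check on "xmehasondl": → "wldgzrnmck" → "lzm" ✓)

fidh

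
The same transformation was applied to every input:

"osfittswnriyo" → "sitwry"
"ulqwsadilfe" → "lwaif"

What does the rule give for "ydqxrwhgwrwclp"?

The transformation: keep every other character starting from the second (positions 2nd, 4th, 6th, ...).
Applying that to "ydqxrwhgwrwclp" gives "dxwgrcp".

dxwgrcp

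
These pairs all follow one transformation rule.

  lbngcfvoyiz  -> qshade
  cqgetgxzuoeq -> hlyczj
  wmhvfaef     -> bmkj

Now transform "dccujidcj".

Rule — shift every letter 5 places forward in the alphabet (wrapping around), then keep every other character starting from the first (positions 1st, 3rd, 5th, ...).
On "dccujidcj": the first step gives "ihhzoniho", and the second then gives "ihoio".

ihoio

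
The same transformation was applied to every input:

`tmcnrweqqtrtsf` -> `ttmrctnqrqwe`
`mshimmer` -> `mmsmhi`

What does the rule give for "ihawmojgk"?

The rule is to delete the last 2 characters, then take characters alternately from the front and the back (1st, last, 2nd, 2nd-last, ...).
Applying both steps to "ihawmojgk": "ihawmoj", then "ijhoamw".

ijhoamw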